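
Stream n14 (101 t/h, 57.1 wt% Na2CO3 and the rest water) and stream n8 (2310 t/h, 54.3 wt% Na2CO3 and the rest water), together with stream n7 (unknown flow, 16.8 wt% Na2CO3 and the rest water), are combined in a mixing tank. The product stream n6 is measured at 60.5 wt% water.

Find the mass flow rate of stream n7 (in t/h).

1584 t/h

Let n7 be the unknown flow. Total out = 2411 + n7.
water balance: 1099 + 0.832·n7 = 0.605·(2411 + n7)
(0.832 − 0.605)·n7 = 0.605×2411 − 1099 = 359.66
n7 = 359.66 / 0.227 = 1584.4 t/h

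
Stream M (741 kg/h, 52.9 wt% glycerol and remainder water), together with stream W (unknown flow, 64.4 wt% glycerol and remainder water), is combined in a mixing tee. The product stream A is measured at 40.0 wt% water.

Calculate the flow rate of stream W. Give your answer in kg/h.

Let W be the unknown flow. Total out = 741 + W.
water balance: 349.01 + 0.356·W = 0.400·(741 + W)
(0.356 − 0.400)·W = 0.400×741 − 349.01 = -52.611
W = -52.611 / -0.044 = 1195.7 kg/h

1196 kg/h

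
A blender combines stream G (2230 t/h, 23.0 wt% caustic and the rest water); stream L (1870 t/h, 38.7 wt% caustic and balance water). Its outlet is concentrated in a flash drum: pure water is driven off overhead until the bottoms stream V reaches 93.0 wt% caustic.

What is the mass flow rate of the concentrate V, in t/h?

caustic entering = 2230×0.230 + 1870×0.387 = 1236.6 t/h.
All caustic reports to V, so V = 1236.6/0.930 = 1329.7 t/h.

1330 t/h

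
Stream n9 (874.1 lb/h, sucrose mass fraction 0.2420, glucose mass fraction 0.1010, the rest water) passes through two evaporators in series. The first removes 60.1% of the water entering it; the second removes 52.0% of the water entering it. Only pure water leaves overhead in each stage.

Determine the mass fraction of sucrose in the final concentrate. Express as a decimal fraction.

0.5162

water in feed = 874.1×0.657 = 574.28 lb/h.
After stage 1: water left = (1−0.601)×574.28 = 229.14; stream total = 528.96 lb/h.
After stage 2: water left = (1−0.520)×229.14 = 109.99; final concentrate = 409.8 lb/h.
sucrose fraction = 211.53/409.8 = 0.5162.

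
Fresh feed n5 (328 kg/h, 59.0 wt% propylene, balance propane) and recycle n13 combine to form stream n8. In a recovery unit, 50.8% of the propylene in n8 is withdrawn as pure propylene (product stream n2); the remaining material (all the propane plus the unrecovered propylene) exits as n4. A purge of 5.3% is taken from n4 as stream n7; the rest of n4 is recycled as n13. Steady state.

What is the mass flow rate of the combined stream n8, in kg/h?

propane enters only via n5 and leaves only via the purge: 328×0.410 = 0.053×(propane in n4), and the recovery unit passes all propane, so propane in n8 = propane in n4 = 2537.4 kg/h.
propylene in n8: m_A = 328×0.590 + (1−0.053)·(1−0.508)·m_A, so m_A = 193.52/0.5341 = 362.35 kg/h.
n8 = 362.35 + 2537.4 = 2899.7 kg/h.

2900 kg/h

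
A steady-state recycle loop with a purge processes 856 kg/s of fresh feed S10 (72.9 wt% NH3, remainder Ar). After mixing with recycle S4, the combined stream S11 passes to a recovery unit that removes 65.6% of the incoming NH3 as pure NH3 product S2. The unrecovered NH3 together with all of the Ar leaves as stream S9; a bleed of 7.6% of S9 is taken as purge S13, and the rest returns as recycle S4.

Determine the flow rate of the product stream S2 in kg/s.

NH3 in S11: m_A = 856×0.729 + (1−0.076)·(1−0.656)·m_A, so m_A = 624.02/0.6821 = 914.8 kg/s.
Product S2 = 0.656×914.8 = 600.11 kg/s.

600.1 kg/s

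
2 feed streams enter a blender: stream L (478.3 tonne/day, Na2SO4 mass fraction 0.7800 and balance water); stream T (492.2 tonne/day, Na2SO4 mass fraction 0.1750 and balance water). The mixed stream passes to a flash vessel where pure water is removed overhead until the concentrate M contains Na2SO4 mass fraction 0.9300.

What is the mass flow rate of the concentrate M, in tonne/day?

493.8 tonne/day

Na2SO4 entering = 478.3×0.780 + 492.2×0.175 = 459.21 tonne/day.
All Na2SO4 reports to M, so M = 459.21/0.930 = 493.77 tonne/day.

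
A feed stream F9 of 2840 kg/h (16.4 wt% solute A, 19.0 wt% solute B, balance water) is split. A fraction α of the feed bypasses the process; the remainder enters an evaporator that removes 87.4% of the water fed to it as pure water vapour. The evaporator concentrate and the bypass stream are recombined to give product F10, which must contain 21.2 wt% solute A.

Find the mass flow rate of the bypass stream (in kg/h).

All 2840×0.164 = 465.76 kg/h of solute A reaches F10, so F10 = 465.76/0.212 = 2197 kg/h and vapour = 643.02 kg/h.
The evaporator receives (1−α)·2840 of feed at 0.646 water and removes 0.874 of that water:
0.874×0.646×(1−α)×2840 = 643.02
(1−α) = 643.02/1603.5 = 0.4010;  α = 0.5990.
Bypass flow = 0.5990×2840 = 1701.1 kg/h.

1701 kg/h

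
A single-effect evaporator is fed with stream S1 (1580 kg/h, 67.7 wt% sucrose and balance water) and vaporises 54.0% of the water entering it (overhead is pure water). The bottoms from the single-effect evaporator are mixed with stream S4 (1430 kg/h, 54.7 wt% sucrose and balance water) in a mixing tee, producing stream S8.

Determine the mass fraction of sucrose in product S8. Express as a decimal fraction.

0.677

Vapour removed = 0.540×0.323×1580 = 275.58 kg/h; concentrate = 1304.4 kg/h.
sucrose reaching the mixer = 1069.7 (from concentrate) + 1430×0.547 = 1851.9 kg/h.
Product flow = 1304.4 + 1430 = 2734.4 kg/h; sucrose fraction = 0.677.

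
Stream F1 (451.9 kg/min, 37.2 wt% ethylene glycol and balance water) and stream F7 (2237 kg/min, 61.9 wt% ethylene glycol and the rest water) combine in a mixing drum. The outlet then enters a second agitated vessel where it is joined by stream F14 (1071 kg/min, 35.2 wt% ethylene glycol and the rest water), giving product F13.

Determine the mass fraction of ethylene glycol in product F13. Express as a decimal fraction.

0.5133

Overall, product flow = 3759.9 kg/min.
ethylene glycol in = 451.9×0.372 + 2237×0.619 + 1071×0.352 = 1929.8 kg/min.
ethylene glycol fraction in F13 = 0.5133.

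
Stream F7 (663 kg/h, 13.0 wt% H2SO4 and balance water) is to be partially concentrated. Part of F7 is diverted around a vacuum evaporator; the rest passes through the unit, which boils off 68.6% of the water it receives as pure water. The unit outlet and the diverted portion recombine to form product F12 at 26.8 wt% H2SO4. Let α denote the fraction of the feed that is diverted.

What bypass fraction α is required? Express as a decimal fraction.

0.137

All 663×0.130 = 86.19 kg/h of H2SO4 reaches F12, so F12 = 86.19/0.268 = 321.6 kg/h and vapour = 341.4 kg/h.
The evaporator receives (1−α)·663 of feed at 0.870 water and removes 0.686 of that water:
0.686×0.870×(1−α)×663 = 341.4
(1−α) = 341.4/395.69 = 0.8628;  α = 0.1372.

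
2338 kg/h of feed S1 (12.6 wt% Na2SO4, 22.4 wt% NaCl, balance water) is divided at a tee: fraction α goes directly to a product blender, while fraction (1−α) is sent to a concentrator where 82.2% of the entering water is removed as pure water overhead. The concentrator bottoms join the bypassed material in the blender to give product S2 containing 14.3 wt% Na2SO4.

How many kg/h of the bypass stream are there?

All 2338×0.126 = 294.59 kg/h of Na2SO4 reaches S2, so S2 = 294.59/0.143 = 2060.1 kg/h and vapour = 277.94 kg/h.
The evaporator receives (1−α)·2338 of feed at 0.650 water and removes 0.822 of that water:
0.822×0.650×(1−α)×2338 = 277.94
(1−α) = 277.94/1249.2 = 0.2225;  α = 0.7775.
Bypass flow = 0.7775×2338 = 1817.8 kg/h.

1818 kg/h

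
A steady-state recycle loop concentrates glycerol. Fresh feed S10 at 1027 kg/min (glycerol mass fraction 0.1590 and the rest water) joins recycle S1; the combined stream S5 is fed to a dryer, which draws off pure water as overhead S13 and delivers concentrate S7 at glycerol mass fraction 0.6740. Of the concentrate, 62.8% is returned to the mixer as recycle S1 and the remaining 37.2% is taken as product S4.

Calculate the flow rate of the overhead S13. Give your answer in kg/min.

784.7 kg/min

Overall glycerol balance (none leaves overhead): glycerol in fresh feed = glycerol in product, i.e. 1027×0.159 = (1−0.628)·S7·0.674.
S7 = 163.29/(0.674×0.372) = 651.28 kg/min.
Recycle S1 = 0.628×651.28 = 409 kg/min.
Combined feed S5 = 1027 + 409 = 1436 kg/min.
Overhead S13 = S5 − S7 = 1436 − 651.28 = 784.73 kg/min.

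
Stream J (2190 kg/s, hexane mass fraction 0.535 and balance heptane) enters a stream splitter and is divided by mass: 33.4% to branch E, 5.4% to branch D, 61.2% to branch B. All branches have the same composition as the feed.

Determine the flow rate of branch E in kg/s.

731.5 kg/s

Branch E flow = 0.334×2190 = 731.46 kg/s.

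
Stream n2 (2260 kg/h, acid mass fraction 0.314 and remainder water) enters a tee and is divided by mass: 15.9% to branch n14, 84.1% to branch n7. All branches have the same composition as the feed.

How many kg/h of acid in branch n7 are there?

596.8 kg/h

Branch n7 total = 0.841×2260 = 1900.7 kg/h.
acid in n7 = 0.314×1900.7 = 596.81 kg/h.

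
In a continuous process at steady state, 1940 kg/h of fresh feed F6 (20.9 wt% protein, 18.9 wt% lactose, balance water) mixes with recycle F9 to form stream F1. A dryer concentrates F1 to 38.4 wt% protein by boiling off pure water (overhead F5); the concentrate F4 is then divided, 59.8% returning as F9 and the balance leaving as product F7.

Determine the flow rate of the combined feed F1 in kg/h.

Overall protein balance (none leaves overhead): protein in fresh feed = protein in product, i.e. 1940×0.209 = (1−0.598)·F4·0.384.
F4 = 405.46/(0.384×0.402) = 2626.6 kg/h.
Recycle F9 = 0.598×2626.6 = 1570.7 kg/h.
Combined feed F1 = 1940 + 1570.7 = 3510.7 kg/h.

3511 kg/h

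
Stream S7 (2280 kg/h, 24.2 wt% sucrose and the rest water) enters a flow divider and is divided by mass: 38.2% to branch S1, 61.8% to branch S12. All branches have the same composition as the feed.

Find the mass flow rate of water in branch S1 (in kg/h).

Branch S1 total = 0.382×2280 = 870.96 kg/h.
water in S1 = 0.758×870.96 = 660.19 kg/h.

660.2 kg/h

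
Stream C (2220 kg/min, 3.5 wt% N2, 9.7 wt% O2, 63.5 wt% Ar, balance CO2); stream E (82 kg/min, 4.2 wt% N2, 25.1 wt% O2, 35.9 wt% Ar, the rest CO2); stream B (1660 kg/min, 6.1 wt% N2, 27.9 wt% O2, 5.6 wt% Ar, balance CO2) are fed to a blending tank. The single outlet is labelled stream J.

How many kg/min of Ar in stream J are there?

Ar out = Ar in = 2220×0.635 + 82×0.359 + 1660×0.056 = 1532.1 kg/min.

1532 kg/min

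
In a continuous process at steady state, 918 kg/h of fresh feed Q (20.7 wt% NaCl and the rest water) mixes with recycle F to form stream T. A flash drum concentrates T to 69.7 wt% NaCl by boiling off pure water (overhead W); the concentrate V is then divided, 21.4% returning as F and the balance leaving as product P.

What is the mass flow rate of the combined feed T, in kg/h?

Overall NaCl balance (none leaves overhead): NaCl in fresh feed = NaCl in product, i.e. 918×0.207 = (1−0.214)·V·0.697.
V = 190.03/(0.697×0.786) = 346.86 kg/h.
Recycle F = 0.214×346.86 = 74.229 kg/h.
Combined feed T = 918 + 74.229 = 992.23 kg/h.

992.2 kg/h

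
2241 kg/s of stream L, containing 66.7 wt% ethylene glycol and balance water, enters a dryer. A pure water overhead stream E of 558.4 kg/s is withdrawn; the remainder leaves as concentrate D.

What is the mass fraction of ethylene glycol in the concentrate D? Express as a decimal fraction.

0.888

ethylene glycol is not removed: 2241×0.667 = 1494.7 kg/s of ethylene glycol enters D.
Concentrate = 2241 − 558.4 = 1682.6 kg/s.
Mass fraction = 1494.7/1682.6 = 0.888.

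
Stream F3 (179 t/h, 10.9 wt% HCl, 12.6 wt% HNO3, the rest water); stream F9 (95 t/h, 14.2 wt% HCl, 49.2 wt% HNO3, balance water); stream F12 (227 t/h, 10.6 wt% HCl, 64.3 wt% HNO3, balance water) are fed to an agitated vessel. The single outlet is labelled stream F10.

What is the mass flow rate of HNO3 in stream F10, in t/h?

HNO3 out = HNO3 in = 179×0.126 + 95×0.492 + 227×0.643 = 215.26 t/h.

215.3 t/h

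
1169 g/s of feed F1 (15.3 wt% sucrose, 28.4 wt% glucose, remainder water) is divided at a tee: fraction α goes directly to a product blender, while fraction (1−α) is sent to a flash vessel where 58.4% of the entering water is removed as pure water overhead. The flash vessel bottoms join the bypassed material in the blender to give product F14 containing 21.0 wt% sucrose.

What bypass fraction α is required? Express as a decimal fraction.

0.174

All 1169×0.153 = 178.86 g/s of sucrose reaches F14, so F14 = 178.86/0.210 = 851.7 g/s and vapour = 317.3 g/s.
The evaporator receives (1−α)·1169 of feed at 0.563 water and removes 0.584 of that water:
0.584×0.563×(1−α)×1169 = 317.3
(1−α) = 317.3/384.36 = 0.8255;  α = 0.1745.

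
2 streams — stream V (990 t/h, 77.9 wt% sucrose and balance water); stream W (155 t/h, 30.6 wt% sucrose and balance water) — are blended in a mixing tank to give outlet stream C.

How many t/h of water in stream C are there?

water out = water in = 990×0.221 + 155×0.694 = 326.36 t/h.

326.4 t/h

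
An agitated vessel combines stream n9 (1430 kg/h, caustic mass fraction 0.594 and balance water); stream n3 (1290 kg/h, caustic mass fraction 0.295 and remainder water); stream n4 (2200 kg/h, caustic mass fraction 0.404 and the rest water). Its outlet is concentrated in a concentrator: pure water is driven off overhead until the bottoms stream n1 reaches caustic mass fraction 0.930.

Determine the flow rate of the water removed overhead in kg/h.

2642 kg/h

caustic entering = 1430×0.594 + 1290×0.295 + 2200×0.404 = 2118.8 kg/h.
All caustic reports to n1, so n1 = 2118.8/0.930 = 2278.2 kg/h.
Total feed = 4920 kg/h; overhead = 4920 − 2278.2 = 2641.8 kg/h.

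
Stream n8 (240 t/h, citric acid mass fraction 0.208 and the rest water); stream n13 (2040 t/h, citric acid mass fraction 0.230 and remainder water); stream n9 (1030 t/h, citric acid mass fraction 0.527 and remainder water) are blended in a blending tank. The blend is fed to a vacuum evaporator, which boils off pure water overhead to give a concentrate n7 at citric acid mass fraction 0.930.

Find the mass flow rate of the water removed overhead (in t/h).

2168 t/h

citric acid entering = 240×0.208 + 2040×0.230 + 1030×0.527 = 1061.9 t/h.
All citric acid reports to n7, so n7 = 1061.9/0.930 = 1141.9 t/h.
Total feed = 3310 t/h; overhead = 3310 − 1141.9 = 2168.1 t/h.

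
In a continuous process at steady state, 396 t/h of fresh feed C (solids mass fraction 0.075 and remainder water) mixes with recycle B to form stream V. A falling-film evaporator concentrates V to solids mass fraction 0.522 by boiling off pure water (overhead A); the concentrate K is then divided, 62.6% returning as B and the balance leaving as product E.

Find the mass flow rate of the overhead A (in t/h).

339.1 t/h

Overall solids balance (none leaves overhead): solids in fresh feed = solids in product, i.e. 396×0.075 = (1−0.626)·K·0.522.
K = 29.7/(0.522×0.374) = 152.13 t/h.
Recycle B = 0.626×152.13 = 95.233 t/h.
Combined feed V = 396 + 95.233 = 491.23 t/h.
Overhead A = V − K = 491.23 − 152.13 = 339.1 t/h.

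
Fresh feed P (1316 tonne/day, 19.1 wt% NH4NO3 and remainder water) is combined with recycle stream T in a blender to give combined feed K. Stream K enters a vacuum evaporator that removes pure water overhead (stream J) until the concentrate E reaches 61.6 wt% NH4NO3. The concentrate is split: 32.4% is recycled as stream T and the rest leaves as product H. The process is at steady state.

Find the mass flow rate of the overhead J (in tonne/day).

Overall NH4NO3 balance (none leaves overhead): NH4NO3 in fresh feed = NH4NO3 in product, i.e. 1316×0.191 = (1−0.324)·E·0.616.
E = 251.36/(0.616×0.676) = 603.62 tonne/day.
Recycle T = 0.324×603.62 = 195.57 tonne/day.
Combined feed K = 1316 + 195.57 = 1511.6 tonne/day.
Overhead J = K − E = 1511.6 − 603.62 = 907.95 tonne/day.

908 tonne/day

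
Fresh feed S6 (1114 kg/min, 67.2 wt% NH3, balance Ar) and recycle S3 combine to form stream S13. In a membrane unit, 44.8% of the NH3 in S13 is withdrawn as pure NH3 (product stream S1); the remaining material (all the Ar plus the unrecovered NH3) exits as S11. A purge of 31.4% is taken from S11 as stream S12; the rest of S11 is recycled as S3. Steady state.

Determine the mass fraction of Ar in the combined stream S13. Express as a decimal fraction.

0.491

Ar enters only via S6 and leaves only via the purge: 1114×0.328 = 0.314×(Ar in S11), and the membrane unit passes all Ar, so Ar in S13 = Ar in S11 = 1163.7 kg/min.
NH3 in S13: m_A = 1114×0.672 + (1−0.314)·(1−0.448)·m_A, so m_A = 748.61/0.6213 = 1204.9 kg/min.
S13 = 1204.9 + 1163.7 = 2368.5 kg/min.
Ar fraction in S13 = 1163.7/2368.5 = 0.491.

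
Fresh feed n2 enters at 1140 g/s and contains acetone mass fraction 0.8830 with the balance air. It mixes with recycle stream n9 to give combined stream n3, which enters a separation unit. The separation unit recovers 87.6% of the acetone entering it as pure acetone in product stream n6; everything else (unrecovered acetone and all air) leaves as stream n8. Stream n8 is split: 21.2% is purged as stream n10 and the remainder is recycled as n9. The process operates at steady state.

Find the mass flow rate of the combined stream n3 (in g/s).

air enters only via n2 and leaves only via the purge: 1140×0.117 = 0.212×(air in n8), and the separation unit passes all air, so air in n3 = air in n8 = 629.15 g/s.
acetone in n3: m_A = 1140×0.883 + (1−0.212)·(1−0.876)·m_A, so m_A = 1006.6/0.9023 = 1115.6 g/s.
n3 = 1115.6 + 629.15 = 1744.8 g/s.

1745 g/s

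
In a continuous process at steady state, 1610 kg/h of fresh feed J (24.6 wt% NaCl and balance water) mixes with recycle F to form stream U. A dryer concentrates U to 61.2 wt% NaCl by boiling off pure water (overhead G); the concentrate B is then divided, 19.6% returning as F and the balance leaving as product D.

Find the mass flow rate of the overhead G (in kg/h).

Overall NaCl balance (none leaves overhead): NaCl in fresh feed = NaCl in product, i.e. 1610×0.246 = (1−0.196)·B·0.612.
B = 396.06/(0.612×0.804) = 804.92 kg/h.
Recycle F = 0.196×804.92 = 157.76 kg/h.
Combined feed U = 1610 + 157.76 = 1767.8 kg/h.
Overhead G = U − B = 1767.8 − 804.92 = 962.84 kg/h.

962.8 kg/h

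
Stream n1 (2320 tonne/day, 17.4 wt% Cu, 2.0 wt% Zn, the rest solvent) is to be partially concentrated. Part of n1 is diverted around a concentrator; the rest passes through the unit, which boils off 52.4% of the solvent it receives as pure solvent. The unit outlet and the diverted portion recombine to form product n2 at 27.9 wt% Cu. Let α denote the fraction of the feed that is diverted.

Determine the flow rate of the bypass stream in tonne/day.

252.7 tonne/day

All 2320×0.174 = 403.68 tonne/day of Cu reaches n2, so n2 = 403.68/0.279 = 1446.9 tonne/day and vapour = 873.12 tonne/day.
The evaporator receives (1−α)·2320 of feed at 0.806 solvent and removes 0.524 of that solvent:
0.524×0.806×(1−α)×2320 = 873.12
(1−α) = 873.12/979.84 = 0.8911;  α = 0.1089.
Bypass flow = 0.1089×2320 = 252.68 tonne/day.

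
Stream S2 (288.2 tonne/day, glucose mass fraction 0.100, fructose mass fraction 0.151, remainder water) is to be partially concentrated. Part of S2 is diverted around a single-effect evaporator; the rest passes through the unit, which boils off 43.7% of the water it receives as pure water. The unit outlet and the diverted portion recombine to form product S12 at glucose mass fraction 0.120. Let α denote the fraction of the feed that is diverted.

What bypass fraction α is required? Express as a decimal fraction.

All 288.2×0.100 = 28.82 tonne/day of glucose reaches S12, so S12 = 28.82/0.120 = 240.17 tonne/day and vapour = 48.033 tonne/day.
The evaporator receives (1−α)·288.2 of feed at 0.749 water and removes 0.437 of that water:
0.437×0.749×(1−α)×288.2 = 48.033
(1−α) = 48.033/94.332 = 0.5092;  α = 0.4908.

0.491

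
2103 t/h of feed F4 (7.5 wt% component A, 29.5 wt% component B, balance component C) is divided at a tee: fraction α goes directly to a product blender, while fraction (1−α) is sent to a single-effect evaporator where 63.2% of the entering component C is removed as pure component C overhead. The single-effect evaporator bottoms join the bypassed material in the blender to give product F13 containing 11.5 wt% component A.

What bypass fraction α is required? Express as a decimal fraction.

All 2103×0.075 = 157.72 t/h of component A reaches F13, so F13 = 157.72/0.115 = 1371.5 t/h and vapour = 731.48 t/h.
The evaporator receives (1−α)·2103 of feed at 0.630 component C and removes 0.632 of that component C:
0.632×0.630×(1−α)×2103 = 731.48
(1−α) = 731.48/837.33 = 0.8736;  α = 0.1264.

0.126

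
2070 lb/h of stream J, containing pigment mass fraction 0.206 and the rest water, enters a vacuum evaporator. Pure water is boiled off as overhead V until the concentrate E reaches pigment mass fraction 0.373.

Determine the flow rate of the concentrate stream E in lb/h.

1143 lb/h

pigment is conserved: 2070×0.206 = 426.42 lb/h all reports to the concentrate.
Concentrate = 426.42/(target fraction) = 1143.2 lb/h.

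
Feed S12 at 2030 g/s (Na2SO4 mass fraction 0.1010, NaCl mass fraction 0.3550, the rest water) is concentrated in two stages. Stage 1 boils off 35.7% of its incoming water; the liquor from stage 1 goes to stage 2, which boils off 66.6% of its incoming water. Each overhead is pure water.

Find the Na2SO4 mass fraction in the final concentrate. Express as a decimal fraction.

0.1763

water in feed = 2030×0.544 = 1104.3 g/s.
After stage 1: water left = (1−0.357)×1104.3 = 710.08; stream total = 1635.8 g/s.
After stage 2: water left = (1−0.666)×710.08 = 237.17; final concentrate = 1162.8 g/s.
Na2SO4 fraction = 205.03/1162.8 = 0.1763.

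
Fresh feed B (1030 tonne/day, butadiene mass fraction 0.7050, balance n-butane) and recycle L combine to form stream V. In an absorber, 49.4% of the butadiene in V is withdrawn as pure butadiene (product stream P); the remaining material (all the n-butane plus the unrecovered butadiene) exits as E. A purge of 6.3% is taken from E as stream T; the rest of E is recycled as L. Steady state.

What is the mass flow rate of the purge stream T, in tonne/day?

n-butane enters only via B and leaves only via the purge: 1030×0.295 = 0.063×(n-butane in E), and the absorber passes all n-butane, so n-butane in V = n-butane in E = 4823 tonne/day.
butadiene in V: m_A = 1030×0.705 + (1−0.063)·(1−0.494)·m_A, so m_A = 726.15/0.5259 = 1380.8 tonne/day.
E = (1−0.494)×1380.8 + 4823 = 5521.7 tonne/day.
Purge T = 0.063×5521.7 = 347.87 tonne/day.

347.9 tonne/day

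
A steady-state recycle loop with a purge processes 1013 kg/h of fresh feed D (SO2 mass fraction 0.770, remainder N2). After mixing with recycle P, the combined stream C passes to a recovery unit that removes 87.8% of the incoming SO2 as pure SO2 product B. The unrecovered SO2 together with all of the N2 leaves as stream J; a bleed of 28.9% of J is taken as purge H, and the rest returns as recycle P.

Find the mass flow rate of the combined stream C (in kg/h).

N2 enters only via D and leaves only via the purge: 1013×0.230 = 0.289×(N2 in J), and the recovery unit passes all N2, so N2 in C = N2 in J = 806.19 kg/h.
SO2 in C: m_A = 1013×0.770 + (1−0.289)·(1−0.878)·m_A, so m_A = 780.01/0.9133 = 854.1 kg/h.
C = 854.1 + 806.19 = 1660.3 kg/h.

1660 kg/h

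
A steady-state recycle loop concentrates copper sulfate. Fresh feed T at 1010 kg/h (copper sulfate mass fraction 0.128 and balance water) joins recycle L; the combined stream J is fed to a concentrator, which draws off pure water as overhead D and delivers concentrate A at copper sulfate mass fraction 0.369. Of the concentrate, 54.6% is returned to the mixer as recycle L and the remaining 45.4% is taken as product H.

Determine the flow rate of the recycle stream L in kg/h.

Overall copper sulfate balance (none leaves overhead): copper sulfate in fresh feed = copper sulfate in product, i.e. 1010×0.128 = (1−0.546)·A·0.369.
A = 129.28/(0.369×0.454) = 771.7 kg/h.
Recycle L = 0.546×771.7 = 421.35 kg/h.

421.3 kg/h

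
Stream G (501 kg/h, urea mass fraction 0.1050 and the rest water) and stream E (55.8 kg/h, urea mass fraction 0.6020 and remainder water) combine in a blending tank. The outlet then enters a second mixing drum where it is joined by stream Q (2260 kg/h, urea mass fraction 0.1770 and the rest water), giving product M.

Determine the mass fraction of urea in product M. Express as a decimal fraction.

Overall, product flow = 2816.8 kg/h.
urea in = 501×0.105 + 55.8×0.602 + 2260×0.177 = 486.22 kg/h.
urea fraction in M = 0.1726.

0.1726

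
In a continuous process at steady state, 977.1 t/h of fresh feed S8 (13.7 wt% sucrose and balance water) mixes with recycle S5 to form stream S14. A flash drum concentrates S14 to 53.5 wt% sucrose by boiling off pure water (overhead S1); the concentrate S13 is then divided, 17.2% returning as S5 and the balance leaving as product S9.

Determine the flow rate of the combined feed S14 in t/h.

Overall sucrose balance (none leaves overhead): sucrose in fresh feed = sucrose in product, i.e. 977.1×0.137 = (1−0.172)·S13·0.535.
S13 = 133.86/(0.535×0.828) = 302.19 t/h.
Recycle S5 = 0.172×302.19 = 51.976 t/h.
Combined feed S14 = 977.1 + 51.976 = 1029.1 t/h.

1029 t/h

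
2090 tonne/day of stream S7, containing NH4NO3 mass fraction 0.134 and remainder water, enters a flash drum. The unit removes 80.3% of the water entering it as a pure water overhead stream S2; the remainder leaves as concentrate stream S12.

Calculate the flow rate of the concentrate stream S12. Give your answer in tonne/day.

636.6 tonne/day

water entering = 2090×0.866 = 1809.9 tonne/day; overhead removed = 0.803×1809.9 = 1453.4 tonne/day.
Concentrate = 2090 − 1453.4 = 636.62 tonne/day.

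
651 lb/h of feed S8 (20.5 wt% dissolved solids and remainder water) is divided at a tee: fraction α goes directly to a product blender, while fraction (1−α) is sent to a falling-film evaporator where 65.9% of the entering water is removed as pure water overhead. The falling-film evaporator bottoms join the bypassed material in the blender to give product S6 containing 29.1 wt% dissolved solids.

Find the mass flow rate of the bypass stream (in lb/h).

283.8 lb/h

All 651×0.205 = 133.45 lb/h of dissolved solids reaches S6, so S6 = 133.45/0.291 = 458.61 lb/h and vapour = 192.39 lb/h.
The evaporator receives (1−α)·651 of feed at 0.795 water and removes 0.659 of that water:
0.659×0.795×(1−α)×651 = 192.39
(1−α) = 192.39/341.06 = 0.5641;  α = 0.4359.
Bypass flow = 0.4359×651 = 283.77 lb/h.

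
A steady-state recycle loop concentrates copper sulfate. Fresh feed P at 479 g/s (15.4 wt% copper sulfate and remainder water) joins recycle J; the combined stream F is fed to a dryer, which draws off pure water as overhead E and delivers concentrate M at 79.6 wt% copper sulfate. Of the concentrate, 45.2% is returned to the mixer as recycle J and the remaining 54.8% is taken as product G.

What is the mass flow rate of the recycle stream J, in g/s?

Overall copper sulfate balance (none leaves overhead): copper sulfate in fresh feed = copper sulfate in product, i.e. 479×0.154 = (1−0.452)·M·0.796.
M = 73.766/(0.796×0.548) = 169.11 g/s.
Recycle J = 0.452×169.11 = 76.437 g/s.

76.44 g/s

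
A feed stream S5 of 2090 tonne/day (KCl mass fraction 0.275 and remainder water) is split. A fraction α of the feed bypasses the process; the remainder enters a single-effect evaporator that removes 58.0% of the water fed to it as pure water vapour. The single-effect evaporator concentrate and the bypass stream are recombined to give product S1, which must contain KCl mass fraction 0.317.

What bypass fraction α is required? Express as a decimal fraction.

All 2090×0.275 = 574.75 tonne/day of KCl reaches S1, so S1 = 574.75/0.317 = 1813.1 tonne/day and vapour = 276.91 tonne/day.
The evaporator receives (1−α)·2090 of feed at 0.725 water and removes 0.580 of that water:
0.580×0.725×(1−α)×2090 = 276.91
(1−α) = 276.91/878.84 = 0.3151;  α = 0.6849.

0.685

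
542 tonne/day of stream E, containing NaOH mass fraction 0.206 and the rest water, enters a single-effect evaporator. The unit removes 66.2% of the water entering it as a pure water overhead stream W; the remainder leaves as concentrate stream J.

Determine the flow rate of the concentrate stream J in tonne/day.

257.1 tonne/day

water entering = 542×0.794 = 430.35 tonne/day; overhead removed = 0.662×430.35 = 284.89 tonne/day.
Concentrate = 542 − 284.89 = 257.11 tonne/day.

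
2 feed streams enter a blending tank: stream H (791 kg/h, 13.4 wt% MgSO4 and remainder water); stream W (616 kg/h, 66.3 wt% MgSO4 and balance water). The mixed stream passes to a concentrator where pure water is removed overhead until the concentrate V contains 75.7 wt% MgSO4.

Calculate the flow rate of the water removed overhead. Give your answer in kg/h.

727.5 kg/h

MgSO4 entering = 791×0.134 + 616×0.663 = 514.4 kg/h.
All MgSO4 reports to V, so V = 514.4/0.757 = 679.53 kg/h.
Total feed = 1407 kg/h; overhead = 1407 − 679.53 = 727.47 kg/h.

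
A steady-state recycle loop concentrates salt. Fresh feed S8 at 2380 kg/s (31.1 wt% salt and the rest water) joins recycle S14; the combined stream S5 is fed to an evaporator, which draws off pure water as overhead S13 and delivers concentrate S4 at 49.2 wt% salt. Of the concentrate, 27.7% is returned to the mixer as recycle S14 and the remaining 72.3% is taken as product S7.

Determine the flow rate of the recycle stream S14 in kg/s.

Overall salt balance (none leaves overhead): salt in fresh feed = salt in product, i.e. 2380×0.311 = (1−0.277)·S4·0.492.
S4 = 740.18/(0.492×0.723) = 2080.8 kg/s.
Recycle S14 = 0.277×2080.8 = 576.39 kg/s.

576.4 kg/s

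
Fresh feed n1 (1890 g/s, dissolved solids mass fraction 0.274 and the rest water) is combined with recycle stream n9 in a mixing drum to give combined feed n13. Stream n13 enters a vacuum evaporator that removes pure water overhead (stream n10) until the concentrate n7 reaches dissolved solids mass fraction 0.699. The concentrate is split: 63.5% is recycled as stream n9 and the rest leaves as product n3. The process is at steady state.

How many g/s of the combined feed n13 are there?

Overall dissolved solids balance (none leaves overhead): dissolved solids in fresh feed = dissolved solids in product, i.e. 1890×0.274 = (1−0.635)·n7·0.699.
n7 = 517.86/(0.699×0.365) = 2029.7 g/s.
Recycle n9 = 0.635×2029.7 = 1288.9 g/s.
Combined feed n13 = 1890 + 1288.9 = 3178.9 g/s.

3179 g/s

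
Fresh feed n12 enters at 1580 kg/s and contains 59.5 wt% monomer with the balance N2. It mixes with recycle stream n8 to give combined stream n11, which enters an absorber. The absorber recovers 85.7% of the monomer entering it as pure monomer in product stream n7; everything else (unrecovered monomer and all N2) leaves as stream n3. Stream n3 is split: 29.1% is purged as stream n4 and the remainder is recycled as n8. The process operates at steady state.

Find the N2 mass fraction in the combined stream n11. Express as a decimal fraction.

N2 enters only via n12 and leaves only via the purge: 1580×0.405 = 0.291×(N2 in n3), and the absorber passes all N2, so N2 in n11 = N2 in n3 = 2199 kg/s.
monomer in n11: m_A = 1580×0.595 + (1−0.291)·(1−0.857)·m_A, so m_A = 940.1/0.8986 = 1046.2 kg/s.
n11 = 1046.2 + 2199 = 3245.1 kg/s.
N2 fraction in n11 = 2199/3245.1 = 0.678.

0.678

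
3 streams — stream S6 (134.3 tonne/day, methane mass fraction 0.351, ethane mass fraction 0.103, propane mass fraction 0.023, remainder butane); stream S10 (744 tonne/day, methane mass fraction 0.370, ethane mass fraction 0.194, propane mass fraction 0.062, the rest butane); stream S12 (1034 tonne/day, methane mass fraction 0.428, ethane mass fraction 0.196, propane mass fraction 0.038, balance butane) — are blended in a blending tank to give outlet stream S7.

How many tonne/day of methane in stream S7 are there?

methane out = methane in = 134.3×0.351 + 744×0.370 + 1034×0.428 = 764.97 tonne/day.

765 tonne/day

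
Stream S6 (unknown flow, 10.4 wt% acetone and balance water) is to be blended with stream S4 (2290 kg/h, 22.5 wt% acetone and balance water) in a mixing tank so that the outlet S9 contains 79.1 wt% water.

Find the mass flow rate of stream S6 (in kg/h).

Let S6 be the unknown flow. Total out = 2290 + S6.
water balance: 1774.8 + 0.896·S6 = 0.791·(2290 + S6)
(0.896 − 0.791)·S6 = 0.791×2290 − 1774.8 = 36.64
S6 = 36.64 / 0.105 = 348.95 kg/h

349 kg/h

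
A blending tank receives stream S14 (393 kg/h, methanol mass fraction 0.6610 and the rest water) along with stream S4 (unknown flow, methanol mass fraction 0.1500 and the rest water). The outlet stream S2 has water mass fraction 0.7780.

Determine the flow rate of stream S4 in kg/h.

Let S4 be the unknown flow. Total out = 393 + S4.
water balance: 133.23 + 0.850·S4 = 0.778·(393 + S4)
(0.850 − 0.778)·S4 = 0.778×393 − 133.23 = 172.53
S4 = 172.53 / 0.072 = 2396.2 kg/h

2396 kg/h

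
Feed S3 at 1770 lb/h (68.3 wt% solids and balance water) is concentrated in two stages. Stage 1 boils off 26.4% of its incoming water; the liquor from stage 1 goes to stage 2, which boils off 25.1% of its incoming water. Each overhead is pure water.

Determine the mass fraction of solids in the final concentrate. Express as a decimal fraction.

0.796

water in feed = 1770×0.317 = 561.09 lb/h.
After stage 1: water left = (1−0.264)×561.09 = 412.96; stream total = 1621.9 lb/h.
After stage 2: water left = (1−0.251)×412.96 = 309.31; final concentrate = 1518.2 lb/h.
solids fraction = 1208.9/1518.2 = 0.796.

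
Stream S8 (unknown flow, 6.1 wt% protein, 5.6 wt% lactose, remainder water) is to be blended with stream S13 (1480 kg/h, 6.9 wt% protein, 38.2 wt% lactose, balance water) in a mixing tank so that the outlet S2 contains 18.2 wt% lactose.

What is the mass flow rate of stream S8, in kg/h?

Let S8 be the unknown flow. Total out = 1480 + S8.
lactose balance: 565.36 + 0.056·S8 = 0.182·(1480 + S8)
(0.056 − 0.182)·S8 = 0.182×1480 − 565.36 = -296
S8 = -296 / -0.126 = 2349.2 kg/h

2349 kg/h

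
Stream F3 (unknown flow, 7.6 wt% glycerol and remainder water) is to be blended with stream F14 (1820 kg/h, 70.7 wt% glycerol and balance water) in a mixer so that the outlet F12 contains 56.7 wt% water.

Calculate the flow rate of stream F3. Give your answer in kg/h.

Let F3 be the unknown flow. Total out = 1820 + F3.
water balance: 533.26 + 0.924·F3 = 0.567·(1820 + F3)
(0.924 − 0.567)·F3 = 0.567×1820 − 533.26 = 498.68
F3 = 498.68 / 0.357 = 1396.9 kg/h

1397 kg/h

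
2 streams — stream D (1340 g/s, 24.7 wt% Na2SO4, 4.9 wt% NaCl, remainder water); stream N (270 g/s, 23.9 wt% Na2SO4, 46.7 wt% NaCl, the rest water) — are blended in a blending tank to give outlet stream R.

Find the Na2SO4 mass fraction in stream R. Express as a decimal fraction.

Total flow out = 1340 + 270 = 1610 g/s.
Na2SO4 in = 1340×0.247 + 270×0.239 = 395.51 g/s.
Na2SO4 mass fraction in R = 395.51/1610 = 0.246.

0.246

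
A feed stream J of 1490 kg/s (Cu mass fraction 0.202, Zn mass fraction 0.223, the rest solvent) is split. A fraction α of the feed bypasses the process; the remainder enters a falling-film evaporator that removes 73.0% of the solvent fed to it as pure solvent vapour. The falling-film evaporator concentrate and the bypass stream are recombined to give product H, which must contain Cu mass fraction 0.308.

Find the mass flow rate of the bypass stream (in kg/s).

268.3 kg/s

All 1490×0.202 = 300.98 kg/s of Cu reaches H, so H = 300.98/0.308 = 977.21 kg/s and vapour = 512.79 kg/s.
The evaporator receives (1−α)·1490 of feed at 0.575 solvent and removes 0.730 of that solvent:
0.730×0.575×(1−α)×1490 = 512.79
(1−α) = 512.79/625.43 = 0.8199;  α = 0.1801.
Bypass flow = 0.1801×1490 = 268.34 kg/s.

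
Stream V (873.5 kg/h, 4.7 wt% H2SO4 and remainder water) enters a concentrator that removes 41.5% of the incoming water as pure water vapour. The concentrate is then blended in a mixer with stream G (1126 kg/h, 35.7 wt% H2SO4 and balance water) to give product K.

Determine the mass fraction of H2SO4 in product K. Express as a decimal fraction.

Vapour removed = 0.415×0.953×873.5 = 345.46 kg/h; concentrate = 528.04 kg/h.
H2SO4 reaching the mixer = 41.054 (from concentrate) + 1126×0.357 = 443.04 kg/h.
Product flow = 528.04 + 1126 = 1654 kg/h; H2SO4 fraction = 0.2679.

0.2679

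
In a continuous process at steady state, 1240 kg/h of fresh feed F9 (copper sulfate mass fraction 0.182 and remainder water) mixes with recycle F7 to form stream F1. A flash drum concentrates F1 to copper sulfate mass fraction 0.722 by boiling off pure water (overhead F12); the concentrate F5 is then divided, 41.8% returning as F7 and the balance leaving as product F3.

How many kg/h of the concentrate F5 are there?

537.1 kg/h

Overall copper sulfate balance (none leaves overhead): copper sulfate in fresh feed = copper sulfate in product, i.e. 1240×0.182 = (1−0.418)·F5·0.722.
F5 = 225.68/(0.722×0.582) = 537.07 kg/h.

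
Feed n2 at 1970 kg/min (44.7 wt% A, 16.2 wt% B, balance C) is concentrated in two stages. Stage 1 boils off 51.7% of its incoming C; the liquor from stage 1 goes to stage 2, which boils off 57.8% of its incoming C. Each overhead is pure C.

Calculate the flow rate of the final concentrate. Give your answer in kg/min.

1357 kg/min

C in feed = 1970×0.391 = 770.27 kg/min.
After stage 1: C left = (1−0.517)×770.27 = 372.04; stream total = 1571.8 kg/min.
After stage 2: C left = (1−0.578)×372.04 = 157; final concentrate = 1356.7 kg/min.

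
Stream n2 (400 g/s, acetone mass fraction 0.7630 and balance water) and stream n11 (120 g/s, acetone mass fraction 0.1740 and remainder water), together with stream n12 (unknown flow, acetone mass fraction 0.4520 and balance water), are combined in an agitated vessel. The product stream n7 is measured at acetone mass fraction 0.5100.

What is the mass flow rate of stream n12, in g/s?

Let n12 be the unknown flow. Total out = 520 + n12.
acetone balance: 326.08 + 0.452·n12 = 0.510·(520 + n12)
(0.452 − 0.510)·n12 = 0.510×520 − 326.08 = -60.88
n12 = -60.88 / -0.058 = 1049.7 g/s

1050 g/s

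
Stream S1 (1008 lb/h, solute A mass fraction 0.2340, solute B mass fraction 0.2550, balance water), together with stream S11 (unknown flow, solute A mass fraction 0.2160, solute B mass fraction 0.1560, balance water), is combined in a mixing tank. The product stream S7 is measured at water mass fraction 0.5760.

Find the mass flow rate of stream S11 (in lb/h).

Let S11 be the unknown flow. Total out = 1008 + S11.
water balance: 515.09 + 0.628·S11 = 0.576·(1008 + S11)
(0.628 − 0.576)·S11 = 0.576×1008 − 515.09 = 65.52
S11 = 65.52 / 0.052 = 1260 lb/h

1260 lb/h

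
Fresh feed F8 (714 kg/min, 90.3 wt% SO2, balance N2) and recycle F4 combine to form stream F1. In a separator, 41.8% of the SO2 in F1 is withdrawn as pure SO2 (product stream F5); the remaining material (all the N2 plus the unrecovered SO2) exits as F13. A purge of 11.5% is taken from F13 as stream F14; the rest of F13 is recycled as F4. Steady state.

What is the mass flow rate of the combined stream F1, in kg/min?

N2 enters only via F8 and leaves only via the purge: 714×0.097 = 0.115×(N2 in F13), and the separator passes all N2, so N2 in F1 = N2 in F13 = 602.24 kg/min.
SO2 in F1: m_A = 714×0.903 + (1−0.115)·(1−0.418)·m_A, so m_A = 644.74/0.4849 = 1329.6 kg/min.
F1 = 1329.6 + 602.24 = 1931.8 kg/min.

1932 kg/min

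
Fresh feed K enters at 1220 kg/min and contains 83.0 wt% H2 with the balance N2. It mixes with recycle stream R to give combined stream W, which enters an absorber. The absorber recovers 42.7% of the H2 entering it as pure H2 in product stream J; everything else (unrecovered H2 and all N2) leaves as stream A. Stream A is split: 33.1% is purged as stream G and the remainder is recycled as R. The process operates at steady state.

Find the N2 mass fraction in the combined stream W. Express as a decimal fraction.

0.2762

N2 enters only via K and leaves only via the purge: 1220×0.170 = 0.331×(N2 in A), and the absorber passes all N2, so N2 in W = N2 in A = 626.59 kg/min.
H2 in W: m_A = 1220×0.830 + (1−0.331)·(1−0.427)·m_A, so m_A = 1012.6/0.6167 = 1642.1 kg/min.
W = 1642.1 + 626.59 = 2268.6 kg/min.
N2 fraction in W = 626.59/2268.6 = 0.2762.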